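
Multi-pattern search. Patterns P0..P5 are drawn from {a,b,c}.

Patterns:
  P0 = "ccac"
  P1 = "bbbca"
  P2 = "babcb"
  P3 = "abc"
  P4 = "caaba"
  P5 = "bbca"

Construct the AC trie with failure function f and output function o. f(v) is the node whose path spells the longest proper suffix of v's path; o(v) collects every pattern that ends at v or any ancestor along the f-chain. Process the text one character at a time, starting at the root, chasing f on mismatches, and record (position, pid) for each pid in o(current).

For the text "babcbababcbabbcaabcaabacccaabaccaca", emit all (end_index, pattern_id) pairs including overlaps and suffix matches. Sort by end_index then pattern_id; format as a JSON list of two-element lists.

Construct AC machine:
Trie nodes:
  n0 'ε': a→14 b→5 c→1
  n1 'c': a→17 c→2
  n2 'cc': a→3
  n3 'cca': c→4
  n4 'ccac': ·  ←P0
  n5 'b': a→10 b→6
  n6 'bb': b→7 c→21
  n7 'bbb': c→8
  n8 'bbbc': a→9
  n9 'bbbca': ·  ←P1
  n10 'ba': b→11
  n11 'bab': c→12
  n12 'babc': b→13
  n13 'babcb': ·  ←P2
  n14 'a': b→15
  n15 'ab': c→16
  n16 'abc': ·  ←P3
  n17 'ca': a→18
  n18 'caa': b→19
  n19 'caab': a→20
  n20 'caaba': ·  ←P4
  n21 'bbc': a→22
  n22 'bbca': ·  ←P5

Failure links (BFS by depth):
  n1('c'): parent n0 fail=0; on 'c' 0 → fail=0;  out ∅∪∅=∅
  n5('b'): parent n0 fail=0; on 'b' 0 → fail=0;  out ∅∪∅=∅
  n14('a'): parent n0 fail=0; on 'a' 0 → fail=0;  out ∅∪∅=∅
  n2('cc'): parent n1 fail=0; on 'c' 0 → fail=1;  out ∅∪∅=∅
  n6('bb'): parent n5 fail=0; on 'b' 0 → fail=5;  out ∅∪∅=∅
  n10('ba'): parent n5 fail=0; on 'a' 0 → fail=14;  out ∅∪∅=∅
  n15('ab'): parent n14 fail=0; on 'b' 0 → fail=5;  out ∅∪∅=∅
  n17('ca'): parent n1 fail=0; on 'a' 0 → fail=14;  out ∅∪∅=∅
  n3('cca'): parent n2 fail=1; on 'a' 1 → fail=17;  out ∅∪∅=∅
  n7('bbb'): parent n6 fail=5; on 'b' 5 → fail=6;  out ∅∪∅=∅
  n11('bab'): parent n10 fail=14; on 'b' 14 → fail=15;  out ∅∪∅=∅
  n16('abc'): parent n15 fail=5; on 'c' 5→0 → fail=1;  out {3}∪∅={3}
  n18('caa'): parent n17 fail=14; on 'a' 14→0 → fail=14;  out ∅∪∅=∅
  n21('bbc'): parent n6 fail=5; on 'c' 5→0 → fail=1;  out ∅∪∅=∅
  n4('ccac'): parent n3 fail=17; on 'c' 17→14→0 → fail=1;  out {0}∪∅={0}
  n8('bbbc'): parent n7 fail=6; on 'c' 6 → fail=21;  out ∅∪∅=∅
  n12('babc'): parent n11 fail=15; on 'c' 15 → fail=16;  out ∅∪{3}={3}
  n19('caab'): parent n18 fail=14; on 'b' 14 → fail=15;  out ∅∪∅=∅
  n22('bbca'): parent n21 fail=1; on 'a' 1 → fail=17;  out {5}∪∅={5}
  n9('bbbca'): parent n8 fail=21; on 'a' 21 → fail=22;  out {1}∪{5}={1,5}
  n13('babcb'): parent n12 fail=16; on 'b' 16→1→0 → fail=5;  out {2}∪∅={2}
  n20('caaba'): parent n19 fail=15; on 'a' 15→5 → fail=10;  out {4}∪∅={4}

Run:
i=0 'b': node 0→5
i=1 'a': node 5→10
i=2 'b': node 10→11
i=3 'c': node 11→12  → match P3@[1:3]
i=4 'b': node 12→13  → match P2@[0:4]
i=5 'a': node 13→10 (fail-walked)
i=6 'b': node 10→11
i=7 'a': node 11→10 (fail-walked)
i=8 'b': node 10→11
i=9 'c': node 11→12  → match P3@[7:9]
i=10 'b': node 12→13  → match P2@[6:10]
i=11 'a': node 13→10 (fail-walked)
i=12 'b': node 10→11
i=13 'b': node 11→6 (fail-walked)
i=14 'c': node 6→21
i=15 'a': node 21→22  → match P5@[12:15]
i=16 'a': node 22→18 (fail-walked)
i=17 'b': node 18→19
i=18 'c': node 19→16 (fail-walked)  → match P3@[16:18]
i=19 'a': node 16→17 (fail-walked)
i=20 'a': node 17→18
i=21 'b': node 18→19
i=22 'a': node 19→20  → match P4@[18:22]
i=23 'c': node 20→1 (fail-walked)
i=24 'c': node 1→2
i=25 'c': node 2→2 (fail-walked)
i=26 'a': node 2→3
i=27 'a': node 3→18 (fail-walked)
i=28 'b': node 18→19
i=29 'a': node 19→20  → match P4@[25:29]
i=30 'c': node 20→1 (fail-walked)
i=31 'c': node 1→2
i=32 'a': node 2→3
i=33 'c': node 3→4  → match P0@[30:33]
i=34 'a': node 4→17 (fail-walked)

Matches: [[3,3],[4,2],[9,3],[10,2],[15,5],[18,3],[22,4],[29,4],[33,0]]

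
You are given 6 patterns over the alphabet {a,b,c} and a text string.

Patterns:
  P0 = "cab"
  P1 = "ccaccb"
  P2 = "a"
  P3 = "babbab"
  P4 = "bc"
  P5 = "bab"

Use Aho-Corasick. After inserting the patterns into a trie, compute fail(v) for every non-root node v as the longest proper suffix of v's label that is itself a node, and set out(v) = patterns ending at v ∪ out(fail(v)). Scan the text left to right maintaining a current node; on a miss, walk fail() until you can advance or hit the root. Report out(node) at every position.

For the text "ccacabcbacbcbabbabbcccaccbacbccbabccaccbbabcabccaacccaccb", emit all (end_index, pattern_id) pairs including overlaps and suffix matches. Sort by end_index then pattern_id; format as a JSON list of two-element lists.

Build:
Trie (insert patterns):
  n0 'ε': a→9 b→10 c→1
  n1 'c': a→2 c→4
  n2 'ca': b→3
  n3 'cab': ·  ←P0
  n4 'cc': a→5
  n5 'cca': c→6
  n6 'ccac': c→7
  n7 'ccacc': b→8
  n8 'ccaccb': ·  ←P1
  n9 'a': ·  ←P2
  n10 'b': a→11 c→16
  n11 'ba': b→12
  n12 'bab': b→13  ←P5
  n13 'babb': a→14
  n14 'babba': b→15
  n15 'babbab': ·  ←P3
  n16 'bc': ·  ←P4

BFS fail/out derivation:
  n1('c'): parent n0 fail=0; on 'c' 0 → fail=0;  out ∅∪∅=∅
  n9('a'): parent n0 fail=0; on 'a' 0 → fail=0;  out {2}∪∅={2}
  n10('b'): parent n0 fail=0; on 'b' 0 → fail=0;  out ∅∪∅=∅
  n2('ca'): parent n1 fail=0; on 'a' 0 → fail=9;  out ∅∪{2}={2}
  n4('cc'): parent n1 fail=0; on 'c' 0 → fail=1;  out ∅∪∅=∅
  n11('ba'): parent n10 fail=0; on 'a' 0 → fail=9;  out ∅∪{2}={2}
  n16('bc'): parent n10 fail=0; on 'c' 0 → fail=1;  out {4}∪∅={4}
  n3('cab'): parent n2 fail=9; on 'b' 9→0 → fail=10;  out {0}∪∅={0}
  n5('cca'): parent n4 fail=1; on 'a' 1 → fail=2;  out ∅∪{2}={2}
  n12('bab'): parent n11 fail=9; on 'b' 9→0 → fail=10;  out {5}∪∅={5}
  n6('ccac'): parent n5 fail=2; on 'c' 2→9→0 → fail=1;  out ∅∪∅=∅
  n13('babb'): parent n12 fail=10; on 'b' 10→0 → fail=10;  out ∅∪∅=∅
  n7('ccacc'): parent n6 fail=1; on 'c' 1 → fail=4;  out ∅∪∅=∅
  n14('babba'): parent n13 fail=10; on 'a' 10 → fail=11;  out ∅∪{2}={2}
  n8('ccaccb'): parent n7 fail=4; on 'b' 4→1→0 → fail=10;  out {1}∪∅={1}
  n15('babbab'): parent n14 fail=11; on 'b' 11 → fail=12;  out {3}∪{5}={3,5}

Run:
pos 0 'c': at 1
pos 1 'c': at 4
pos 2 'a': at 5  emit P2@[2:2]
pos 3 'c': at 6
pos 4 'a': at 2 ·f  emit P2@[4:4]
pos 5 'b': at 3  emit P0@[3:5]
pos 6 'c': at 16 ·f  emit P4@[5:6]
pos 7 'b': at 10 ·f
pos 8 'a': at 11  emit P2@[8:8]
pos 9 'c': at 1 ·f
pos 10 'b': at 10 ·f
pos 11 'c': at 16  emit P4@[10:11]
pos 12 'b': at 10 ·f
pos 13 'a': at 11  emit P2@[13:13]
pos 14 'b': at 12  emit P5@[12:14]
pos 15 'b': at 13
pos 16 'a': at 14  emit P2@[16:16]
pos 17 'b': at 15  emit P3@[12:17],P5@[15:17]
pos 18 'b': at 13 ·f
pos 19 'c': at 16 ·f  emit P4@[18:19]
pos 20 'c': at 4 ·f
pos 21 'c': at 4 ·f
pos 22 'a': at 5  emit P2@[22:22]
pos 23 'c': at 6
pos 24 'c': at 7
pos 25 'b': at 8  emit P1@[20:25]
pos 26 'a': at 11 ·f  emit P2@[26:26]
pos 27 'c': at 1 ·f
pos 28 'b': at 10 ·f
pos 29 'c': at 16  emit P4@[28:29]
pos 30 'c': at 4 ·f
pos 31 'b': at 10 ·f
pos 32 'a': at 11  emit P2@[32:32]
pos 33 'b': at 12  emit P5@[31:33]
pos 34 'c': at 16 ·f  emit P4@[33:34]
pos 35 'c': at 4 ·f
pos 36 'a': at 5  emit P2@[36:36]
pos 37 'c': at 6
pos 38 'c': at 7
pos 39 'b': at 8  emit P1@[34:39]
pos 40 'b': at 10 ·f
pos 41 'a': at 11  emit P2@[41:41]
pos 42 'b': at 12  emit P5@[40:42]
pos 43 'c': at 16 ·f  emit P4@[42:43]
pos 44 'a': at 2 ·f  emit P2@[44:44]
pos 45 'b': at 3  emit P0@[43:45]
pos 46 'c': at 16 ·f  emit P4@[45:46]
pos 47 'c': at 4 ·f
pos 48 'a': at 5  emit P2@[48:48]
pos 49 'a': at 9 ·f  emit P2@[49:49]
pos 50 'c': at 1 ·f
pos 51 'c': at 4
pos 52 'c': at 4 ·f
pos 53 'a': at 5  emit P2@[53:53]
pos 54 'c': at 6
pos 55 'c': at 7
pos 56 'b': at 8  emit P1@[51:56]

Matches: [[2,2],[4,2],[5,0],[6,4],[8,2],[11,4],[13,2],[14,5],[16,2],[17,3],[17,5],[19,4],[22,2],[25,1],[26,2],[29,4],[32,2],[33,5],[34,4],[36,2],[39,1],[41,2],[42,5],[43,4],[44,2],[45,0],[46,4],[48,2],[49,2],[53,2],[56,1]]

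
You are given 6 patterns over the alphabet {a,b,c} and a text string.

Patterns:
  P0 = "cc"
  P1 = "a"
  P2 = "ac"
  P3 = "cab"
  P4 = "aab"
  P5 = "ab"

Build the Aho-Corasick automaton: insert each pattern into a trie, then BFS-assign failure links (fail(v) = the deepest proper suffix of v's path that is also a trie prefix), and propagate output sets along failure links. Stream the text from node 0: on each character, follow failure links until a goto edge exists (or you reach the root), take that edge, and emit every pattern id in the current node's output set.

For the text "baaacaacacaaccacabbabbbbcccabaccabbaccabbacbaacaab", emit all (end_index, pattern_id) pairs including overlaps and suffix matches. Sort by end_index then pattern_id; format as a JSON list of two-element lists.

Build:
Trie nodes:
  n0 'ε': a→3 c→1
  n1 'c': a→5 c→2
  n2 'cc': ·  [P0 ends]
  n3 'a': a→7 b→9 c→4  [P1 ends]
  n4 'ac': ·  [P2 ends]
  n5 'ca': b→6
  n6 'cab': ·  [P3 ends]
  n7 'aa': b→8
  n8 'aab': ·  [P4 ends]
  n9 'ab': ·  [P5 ends]

BFS fail/out derivation:
  n1('c'): parent n0 fail=0; on 'c' 0 → fail=0;  out ∅∪∅=∅
  n3('a'): parent n0 fail=0; on 'a' 0 → fail=0;  out {1}∪∅={1}
  n2('cc'): parent n1 fail=0; on 'c' 0 → fail=1;  out {0}∪∅={0}
  n4('ac'): parent n3 fail=0; on 'c' 0 → fail=1;  out {2}∪∅={2}
  n5('ca'): parent n1 fail=0; on 'a' 0 → fail=3;  out ∅∪{1}={1}
  n7('aa'): parent n3 fail=0; on 'a' 0 → fail=3;  out ∅∪{1}={1}
  n9('ab'): parent n3 fail=0; on 'b' 0 → fail=0;  out {5}∪∅={5}
  n6('cab'): parent n5 fail=3; on 'b' 3 → fail=9;  out {3}∪{5}={3,5}
  n8('aab'): parent n7 fail=3; on 'b' 3 → fail=9;  out {4}∪{5}={4,5}

Text stream:
[0] read 'b'  n0⇒n0
[1] read 'a'  n0⇒n3  emit P1@[1:1]
[2] read 'a'  n3⇒n7  emit P1@[2:2]
[3] read 'a'  n7⇒n7 ·f  emit P1@[3:3]
[4] read 'c'  n7⇒n4 ·f  emit P2@[3:4]
[5] read 'a'  n4⇒n5 ·f  emit P1@[5:5]
[6] read 'a'  n5⇒n7 ·f  emit P1@[6:6]
[7] read 'c'  n7⇒n4 ·f  emit P2@[6:7]
[8] read 'a'  n4⇒n5 ·f  emit P1@[8:8]
[9] read 'c'  n5⇒n4 ·f  emit P2@[8:9]
[10] read 'a'  n4⇒n5 ·f  emit P1@[10:10]
[11] read 'a'  n5⇒n7 ·f  emit P1@[11:11]
[12] read 'c'  n7⇒n4 ·f  emit P2@[11:12]
[13] read 'c'  n4⇒n2 ·f  emit P0@[12:13]
[14] read 'a'  n2⇒n5 ·f  emit P1@[14:14]
[15] read 'c'  n5⇒n4 ·f  emit P2@[14:15]
[16] read 'a'  n4⇒n5 ·f  emit P1@[16:16]
[17] read 'b'  n5⇒n6  emit P3@[15:17],P5@[16:17]
[18] read 'b'  n6⇒n0 ·f
[19] read 'a'  n0⇒n3  emit P1@[19:19]
[20] read 'b'  n3⇒n9  emit P5@[19:20]
[21] read 'b'  n9⇒n0 ·f
[22] read 'b'  n0⇒n0
[23] read 'b'  n0⇒n0
[24] read 'c'  n0⇒n1
[25] read 'c'  n1⇒n2  emit P0@[24:25]
[26] read 'c'  n2⇒n2 ·f  emit P0@[25:26]
[27] read 'a'  n2⇒n5 ·f  emit P1@[27:27]
[28] read 'b'  n5⇒n6  emit P3@[26:28],P5@[27:28]
[29] read 'a'  n6⇒n3 ·f  emit P1@[29:29]
[30] read 'c'  n3⇒n4  emit P2@[29:30]
[31] read 'c'  n4⇒n2 ·f  emit P0@[30:31]
[32] read 'a'  n2⇒n5 ·f  emit P1@[32:32]
[33] read 'b'  n5⇒n6  emit P3@[31:33],P5@[32:33]
[34] read 'b'  n6⇒n0 ·f
[35] read 'a'  n0⇒n3  emit P1@[35:35]
[36] read 'c'  n3⇒n4  emit P2@[35:36]
[37] read 'c'  n4⇒n2 ·f  emit P0@[36:37]
[38] read 'a'  n2⇒n5 ·f  emit P1@[38:38]
[39] read 'b'  n5⇒n6  emit P3@[37:39],P5@[38:39]
[40] read 'b'  n6⇒n0 ·f
[41] read 'a'  n0⇒n3  emit P1@[41:41]
[42] read 'c'  n3⇒n4  emit P2@[41:42]
[43] read 'b'  n4⇒n0 ·f
[44] read 'a'  n0⇒n3  emit P1@[44:44]
[45] read 'a'  n3⇒n7  emit P1@[45:45]
[46] read 'c'  n7⇒n4 ·f  emit P2@[45:46]
[47] read 'a'  n4⇒n5 ·f  emit P1@[47:47]
[48] read 'a'  n5⇒n7 ·f  emit P1@[48:48]
[49] read 'b'  n7⇒n8  emit P4@[47:49],P5@[48:49]

All matches (sorted): [[1,1],[2,1],[3,1],[4,2],[5,1],[6,1],[7,2],[8,1],[9,2],[10,1],[11,1],[12,2],[13,0],[14,1],[15,2],[16,1],[17,3],[17,5],[19,1],[20,5],[25,0],[26,0],[27,1],[28,3],[28,5],[29,1],[30,2],[31,0],[32,1],[33,3],[33,5],[35,1],[36,2],[37,0],[38,1],[39,3],[39,5],[41,1],[42,2],[44,1],[45,1],[46,2],[47,1],[48,1],[49,4],[49,5]]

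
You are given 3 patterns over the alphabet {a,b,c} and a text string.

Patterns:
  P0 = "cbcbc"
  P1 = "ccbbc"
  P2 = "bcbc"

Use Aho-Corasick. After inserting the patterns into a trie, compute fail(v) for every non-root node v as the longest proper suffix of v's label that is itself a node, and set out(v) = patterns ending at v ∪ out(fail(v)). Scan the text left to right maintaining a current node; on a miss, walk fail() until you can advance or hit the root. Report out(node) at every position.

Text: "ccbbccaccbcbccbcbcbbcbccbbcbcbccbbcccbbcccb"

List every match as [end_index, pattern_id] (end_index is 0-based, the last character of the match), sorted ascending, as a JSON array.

Build automaton:
Trie nodes:
  n0 'ε': b→10 c→1
  n1 'c': b→2 c→6
  n2 'cb': c→3
  n3 'cbc': b→4
  n4 'cbcb': c→5
  n5 'cbcbc': ·  ←P0
  n6 'cc': b→7
  n7 'ccb': b→8
  n8 'ccbb': c→9
  n9 'ccbbc': ·  ←P1
  n10 'b': c→11
  n11 'bc': b→12
  n12 'bcb': c→13
  n13 'bcbc': ·  ←P2

BFS fail/out derivation:
  fail(1) 'c': from fail(0)=0 chase 'c': 0 ⇒ 0;  out=∅∪out(0)=∅
  fail(10) 'b': from fail(0)=0 chase 'b': 0 ⇒ 0;  out=∅∪out(0)=∅
  fail(2) 'cb': from fail(1)=0 chase 'b': 0 ⇒ 10;  out=∅∪out(10)=∅
  fail(6) 'cc': from fail(1)=0 chase 'c': 0 ⇒ 1;  out=∅∪out(1)=∅
  fail(11) 'bc': from fail(10)=0 chase 'c': 0 ⇒ 1;  out=∅∪out(1)=∅
  fail(3) 'cbc': from fail(2)=10 chase 'c': 10 ⇒ 11;  out=∅∪out(11)=∅
  fail(7) 'ccb': from fail(6)=1 chase 'b': 1 ⇒ 2;  out=∅∪out(2)=∅
  fail(12) 'bcb': from fail(11)=1 chase 'b': 1 ⇒ 2;  out=∅∪out(2)=∅
  fail(4) 'cbcb': from fail(3)=11 chase 'b': 11 ⇒ 12;  out=∅∪out(12)=∅
  fail(8) 'ccbb': from fail(7)=2 chase 'b': 2→10→0 ⇒ 10;  out=∅∪out(10)=∅
  fail(13) 'bcbc': from fail(12)=2 chase 'c': 2 ⇒ 3;  out={2}∪out(3)={2}
  fail(5) 'cbcbc': from fail(4)=12 chase 'c': 12 ⇒ 13;  out={0}∪out(13)={0,2}
  fail(9) 'ccbbc': from fail(8)=10 chase 'c': 10 ⇒ 11;  out={1}∪out(11)={1}

Run:
pos 0 'c': at 1
pos 1 'c': at 6
pos 2 'b': at 7
pos 3 'b': at 8
pos 4 'c': at 9  → match P1@[0:4]
pos 5 'c': at 6 (via fail)
pos 6 'a': at 0 (via fail)
pos 7 'c': at 1
pos 8 'c': at 6
pos 9 'b': at 7
pos 10 'c': at 3 (via fail)
pos 11 'b': at 4
pos 12 'c': at 5  → match P0@[8:12],P2@[9:12]
pos 13 'c': at 6 (via fail)
pos 14 'b': at 7
pos 15 'c': at 3 (via fail)
pos 16 'b': at 4
pos 17 'c': at 5  → match P0@[13:17],P2@[14:17]
pos 18 'b': at 4 (via fail)
pos 19 'b': at 10 (via fail)
pos 20 'c': at 11
pos 21 'b': at 12
pos 22 'c': at 13  → match P2@[19:22]
pos 23 'c': at 6 (via fail)
pos 24 'b': at 7
pos 25 'b': at 8
pos 26 'c': at 9  → match P1@[22:26]
pos 27 'b': at 12 (via fail)
pos 28 'c': at 13  → match P2@[25:28]
pos 29 'b': at 4 (via fail)
pos 30 'c': at 5  → match P0@[26:30],P2@[27:30]
pos 31 'c': at 6 (via fail)
pos 32 'b': at 7
pos 33 'b': at 8
pos 34 'c': at 9  → match P1@[30:34]
pos 35 'c': at 6 (via fail)
pos 36 'c': at 6 (via fail)
pos 37 'b': at 7
pos 38 'b': at 8
pos 39 'c': at 9  → match P1@[35:39]
pos 40 'c': at 6 (via fail)
pos 41 'c': at 6 (via fail)
pos 42 'b': at 7

Matches: [[4,1],[12,0],[12,2],[17,0],[17,2],[22,2],[26,1],[28,2],[30,0],[30,2],[34,1],[39,1]]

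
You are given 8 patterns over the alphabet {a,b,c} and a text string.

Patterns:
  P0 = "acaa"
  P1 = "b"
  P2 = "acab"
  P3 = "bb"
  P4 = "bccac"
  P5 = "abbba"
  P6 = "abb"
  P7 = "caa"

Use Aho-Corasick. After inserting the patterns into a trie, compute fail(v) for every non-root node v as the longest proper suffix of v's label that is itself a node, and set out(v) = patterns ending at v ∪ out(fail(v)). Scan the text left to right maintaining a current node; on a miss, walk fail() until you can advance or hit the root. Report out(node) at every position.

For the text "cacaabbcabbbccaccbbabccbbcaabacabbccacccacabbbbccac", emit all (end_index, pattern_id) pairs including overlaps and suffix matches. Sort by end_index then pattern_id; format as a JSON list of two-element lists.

Build automaton:
Trie nodes:
  n0 'ε': a→1 b→5 c→16
  n1 'a': b→12 c→2
  n2 'ac': a→3
  n3 'aca': a→4 b→6
  n4 'acaa': ·  [P0 ends]
  n5 'b': b→7 c→8  [P1 ends]
  n6 'acab': ·  [P2 ends]
  n7 'bb': ·  [P3 ends]
  n8 'bc': c→9
  n9 'bcc': a→10
  n10 'bcca': c→11
  n11 'bccac': ·  [P4 ends]
  n12 'ab': b→13
  n13 'abb': b→14  [P6 ends]
  n14 'abbb': a→15
  n15 'abbba': ·  [P5 ends]
  n16 'c': a→17
  n17 'ca': a→18
  n18 'caa': ·  [P7 ends]

BFS fail/out derivation:
  fail(1) 'a': from fail(0)=0 chase 'a': 0 ⇒ 0;  out=∅∪out(0)=∅
  fail(5) 'b': from fail(0)=0 chase 'b': 0 ⇒ 0;  out={1}∪out(0)={1}
  fail(16) 'c': from fail(0)=0 chase 'c': 0 ⇒ 0;  out=∅∪out(0)=∅
  fail(2) 'ac': from fail(1)=0 chase 'c': 0 ⇒ 16;  out=∅∪out(16)=∅
  fail(7) 'bb': from fail(5)=0 chase 'b': 0 ⇒ 5;  out={3}∪out(5)={1,3}
  fail(8) 'bc': from fail(5)=0 chase 'c': 0 ⇒ 16;  out=∅∪out(16)=∅
  fail(12) 'ab': from fail(1)=0 chase 'b': 0 ⇒ 5;  out=∅∪out(5)={1}
  fail(17) 'ca': from fail(16)=0 chase 'a': 0 ⇒ 1;  out=∅∪out(1)=∅
  fail(3) 'aca': from fail(2)=16 chase 'a': 16 ⇒ 17;  out=∅∪out(17)=∅
  fail(9) 'bcc': from fail(8)=16 chase 'c': 16→0 ⇒ 16;  out=∅∪out(16)=∅
  fail(13) 'abb': from fail(12)=5 chase 'b': 5 ⇒ 7;  out={6}∪out(7)={1,3,6}
  fail(18) 'caa': from fail(17)=1 chase 'a': 1→0 ⇒ 1;  out={7}∪out(1)={7}
  fail(4) 'acaa': from fail(3)=17 chase 'a': 17 ⇒ 18;  out={0}∪out(18)={0,7}
  fail(6) 'acab': from fail(3)=17 chase 'b': 17→1 ⇒ 12;  out={2}∪out(12)={1,2}
  fail(10) 'bcca': from fail(9)=16 chase 'a': 16 ⇒ 17;  out=∅∪out(17)=∅
  fail(14) 'abbb': from fail(13)=7 chase 'b': 7→5 ⇒ 7;  out=∅∪out(7)={1,3}
  fail(11) 'bccac': from fail(10)=17 chase 'c': 17→1 ⇒ 2;  out={4}∪out(2)={4}
  fail(15) 'abbba': from fail(14)=7 chase 'a': 7→5→0 ⇒ 1;  out={5}∪out(1)={5}

Run:
pos 0 'c': at 16
pos 1 'a': at 17
pos 2 'c': at 2 (fail-walked)
pos 3 'a': at 3
pos 4 'a': at 4  → match P0@[1:4],P7@[2:4]
pos 5 'b': at 12 (fail-walked)  → match P1@[5:5]
pos 6 'b': at 13  → match P1@[6:6],P3@[5:6],P6@[4:6]
pos 7 'c': at 8 (fail-walked)
pos 8 'a': at 17 (fail-walked)
pos 9 'b': at 12 (fail-walked)  → match P1@[9:9]
pos 10 'b': at 13  → match P1@[10:10],P3@[9:10],P6@[8:10]
pos 11 'b': at 14  → match P1@[11:11],P3@[10:11]
pos 12 'c': at 8 (fail-walked)
pos 13 'c': at 9
pos 14 'a': at 10
pos 15 'c': at 11  → match P4@[11:15]
pos 16 'c': at 16 (fail-walked)
pos 17 'b': at 5 (fail-walked)  → match P1@[17:17]
pos 18 'b': at 7  → match P1@[18:18],P3@[17:18]
pos 19 'a': at 1 (fail-walked)
pos 20 'b': at 12  → match P1@[20:20]
pos 21 'c': at 8 (fail-walked)
pos 22 'c': at 9
pos 23 'b': at 5 (fail-walked)  → match P1@[23:23]
pos 24 'b': at 7  → match P1@[24:24],P3@[23:24]
pos 25 'c': at 8 (fail-walked)
pos 26 'a': at 17 (fail-walked)
pos 27 'a': at 18  → match P7@[25:27]
pos 28 'b': at 12 (fail-walked)  → match P1@[28:28]
pos 29 'a': at 1 (fail-walked)
pos 30 'c': at 2
pos 31 'a': at 3
pos 32 'b': at 6  → match P1@[32:32],P2@[29:32]
pos 33 'b': at 13 (fail-walked)  → match P1@[33:33],P3@[32:33],P6@[31:33]
pos 34 'c': at 8 (fail-walked)
pos 35 'c': at 9
pos 36 'a': at 10
pos 37 'c': at 11  → match P4@[33:37]
pos 38 'c': at 16 (fail-walked)
pos 39 'c': at 16 (fail-walked)
pos 40 'a': at 17
pos 41 'c': at 2 (fail-walked)
pos 42 'a': at 3
pos 43 'b': at 6  → match P1@[43:43],P2@[40:43]
pos 44 'b': at 13 (fail-walked)  → match P1@[44:44],P3@[43:44],P6@[42:44]
pos 45 'b': at 14  → match P1@[45:45],P3@[44:45]
pos 46 'b': at 7 (fail-walked)  → match P1@[46:46],P3@[45:46]
pos 47 'c': at 8 (fail-walked)
pos 48 'c': at 9
pos 49 'a': at 10
pos 50 'c': at 11  → match P4@[46:50]

Result: [[4,0],[4,7],[5,1],[6,1],[6,3],[6,6],[9,1],[10,1],[10,3],[10,6],[11,1],[11,3],[15,4],[17,1],[18,1],[18,3],[20,1],[23,1],[24,1],[24,3],[27,7],[28,1],[32,1],[32,2],[33,1],[33,3],[33,6],[37,4],[43,1],[43,2],[44,1],[44,3],[44,6],[45,1],[45,3],[46,1],[46,3],[50,4]]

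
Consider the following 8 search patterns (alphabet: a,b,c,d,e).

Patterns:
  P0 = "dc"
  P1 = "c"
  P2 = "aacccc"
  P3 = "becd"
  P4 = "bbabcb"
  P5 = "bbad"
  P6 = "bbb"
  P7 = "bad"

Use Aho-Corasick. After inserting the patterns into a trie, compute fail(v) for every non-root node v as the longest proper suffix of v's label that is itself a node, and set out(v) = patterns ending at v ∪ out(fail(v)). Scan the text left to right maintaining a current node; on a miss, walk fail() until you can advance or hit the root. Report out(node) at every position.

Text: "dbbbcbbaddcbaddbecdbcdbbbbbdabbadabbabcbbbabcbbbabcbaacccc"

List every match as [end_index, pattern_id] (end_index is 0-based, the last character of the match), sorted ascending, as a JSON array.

Build automaton:
Trie nodes:
  n0 'ε': a→4 b→10 c→3 d→1
  n1 'd': c→2
  n2 'dc': ·  ←P0
  n3 'c': ·  ←P1
  n4 'a': a→5
  n5 'aa': c→6
  n6 'aac': c→7
  n7 'aacc': c→8
  n8 'aaccc': c→9
  n9 'aacccc': ·  ←P2
  n10 'b': a→21 b→14 e→11
  n11 'be': c→12
  n12 'bec': d→13
  n13 'becd': ·  ←P3
  n14 'bb': a→15 b→20
  n15 'bba': b→16 d→19
  n16 'bbab': c→17
  n17 'bbabc': b→18
  n18 'bbabcb': ·  ←P4
  n19 'bbad': ·  ←P5
  n20 'bbb': ·  ←P6
  n21 'ba': d→22
  n22 'bad': ·  ←P7

Failure links (BFS by depth):
  fail(1) 'd': from fail(0)=0 chase 'd': 0 ⇒ 0;  out=∅∪out(0)=∅
  fail(3) 'c': from fail(0)=0 chase 'c': 0 ⇒ 0;  out={1}∪out(0)={1}
  fail(4) 'a': from fail(0)=0 chase 'a': 0 ⇒ 0;  out=∅∪out(0)=∅
  fail(10) 'b': from fail(0)=0 chase 'b': 0 ⇒ 0;  out=∅∪out(0)=∅
  fail(2) 'dc': from fail(1)=0 chase 'c': 0 ⇒ 3;  out={0}∪out(3)={0,1}
  fail(5) 'aa': from fail(4)=0 chase 'a': 0 ⇒ 4;  out=∅∪out(4)=∅
  fail(11) 'be': from fail(10)=0 chase 'e': 0 ⇒ 0;  out=∅∪out(0)=∅
  fail(14) 'bb': from fail(10)=0 chase 'b': 0 ⇒ 10;  out=∅∪out(10)=∅
  fail(21) 'ba': from fail(10)=0 chase 'a': 0 ⇒ 4;  out=∅∪out(4)=∅
  fail(6) 'aac': from fail(5)=4 chase 'c': 4→0 ⇒ 3;  out=∅∪out(3)={1}
  fail(12) 'bec': from fail(11)=0 chase 'c': 0 ⇒ 3;  out=∅∪out(3)={1}
  fail(15) 'bba': from fail(14)=10 chase 'a': 10 ⇒ 21;  out=∅∪out(21)=∅
  fail(20) 'bbb': from fail(14)=10 chase 'b': 10 ⇒ 14;  out={6}∪out(14)={6}
  fail(22) 'bad': from fail(21)=4 chase 'd': 4→0 ⇒ 1;  out={7}∪out(1)={7}
  fail(7) 'aacc': from fail(6)=3 chase 'c': 3→0 ⇒ 3;  out=∅∪out(3)={1}
  fail(13) 'becd': from fail(12)=3 chase 'd': 3→0 ⇒ 1;  out={3}∪out(1)={3}
  fail(16) 'bbab': from fail(15)=21 chase 'b': 21→4→0 ⇒ 10;  out=∅∪out(10)=∅
  fail(19) 'bbad': from fail(15)=21 chase 'd': 21 ⇒ 22;  out={5}∪out(22)={5,7}
  fail(8) 'aaccc': from fail(7)=3 chase 'c': 3→0 ⇒ 3;  out=∅∪out(3)={1}
  fail(17) 'bbabc': from fail(16)=10 chase 'c': 10→0 ⇒ 3;  out=∅∪out(3)={1}
  fail(9) 'aacccc': from fail(8)=3 chase 'c': 3→0 ⇒ 3;  out={2}∪out(3)={1,2}
  fail(18) 'bbabcb': from fail(17)=3 chase 'b': 3→0 ⇒ 10;  out={4}∪out(10)={4}

Scan:
i=0 'd': node 0→1
i=1 'b': node 1→10 ·f
i=2 'b': node 10→14
i=3 'b': node 14→20  emit P6@[1:3]
i=4 'c': node 20→3 ·f  emit P1@[4:4]
i=5 'b': node 3→10 ·f
i=6 'b': node 10→14
i=7 'a': node 14→15
i=8 'd': node 15→19  emit P5@[5:8],P7@[6:8]
i=9 'd': node 19→1 ·f
i=10 'c': node 1→2  emit P0@[9:10],P1@[10:10]
i=11 'b': node 2→10 ·f
i=12 'a': node 10→21
i=13 'd': node 21→22  emit P7@[11:13]
i=14 'd': node 22→1 ·f
i=15 'b': node 1→10 ·f
i=16 'e': node 10→11
i=17 'c': node 11→12  emit P1@[17:17]
i=18 'd': node 12→13  emit P3@[15:18]
i=19 'b': node 13→10 ·f
i=20 'c': node 10→3 ·f  emit P1@[20:20]
i=21 'd': node 3→1 ·f
i=22 'b': node 1→10 ·f
i=23 'b': node 10→14
i=24 'b': node 14→20  emit P6@[22:24]
i=25 'b': node 20→20 ·f  emit P6@[23:25]
i=26 'b': node 20→20 ·f  emit P6@[24:26]
i=27 'd': node 20→1 ·f
i=28 'a': node 1→4 ·f
i=29 'b': node 4→10 ·f
i=30 'b': node 10→14
i=31 'a': node 14→15
i=32 'd': node 15→19  emit P5@[29:32],P7@[30:32]
i=33 'a': node 19→4 ·f
i=34 'b': node 4→10 ·f
i=35 'b': node 10→14
i=36 'a': node 14→15
i=37 'b': node 15→16
i=38 'c': node 16→17  emit P1@[38:38]
i=39 'b': node 17→18  emit P4@[34:39]
i=40 'b': node 18→14 ·f
i=41 'b': node 14→20  emit P6@[39:41]
i=42 'a': node 20→15 ·f
i=43 'b': node 15→16
i=44 'c': node 16→17  emit P1@[44:44]
i=45 'b': node 17→18  emit P4@[40:45]
i=46 'b': node 18→14 ·f
i=47 'b': node 14→20  emit P6@[45:47]
i=48 'a': node 20→15 ·f
i=49 'b': node 15→16
i=50 'c': node 16→17  emit P1@[50:50]
i=51 'b': node 17→18  emit P4@[46:51]
i=52 'a': node 18→21 ·f
i=53 'a': node 21→5 ·f
i=54 'c': node 5→6  emit P1@[54:54]
i=55 'c': node 6→7  emit P1@[55:55]
i=56 'c': node 7→8  emit P1@[56:56]
i=57 'c': node 8→9  emit P1@[57:57],P2@[52:57]

All matches (sorted): [[3,6],[4,1],[8,5],[8,7],[10,0],[10,1],[13,7],[17,1],[18,3],[20,1],[24,6],[25,6],[26,6],[32,5],[32,7],[38,1],[39,4],[41,6],[44,1],[45,4],[47,6],[50,1],[51,4],[54,1],[55,1],[56,1],[57,1],[57,2]]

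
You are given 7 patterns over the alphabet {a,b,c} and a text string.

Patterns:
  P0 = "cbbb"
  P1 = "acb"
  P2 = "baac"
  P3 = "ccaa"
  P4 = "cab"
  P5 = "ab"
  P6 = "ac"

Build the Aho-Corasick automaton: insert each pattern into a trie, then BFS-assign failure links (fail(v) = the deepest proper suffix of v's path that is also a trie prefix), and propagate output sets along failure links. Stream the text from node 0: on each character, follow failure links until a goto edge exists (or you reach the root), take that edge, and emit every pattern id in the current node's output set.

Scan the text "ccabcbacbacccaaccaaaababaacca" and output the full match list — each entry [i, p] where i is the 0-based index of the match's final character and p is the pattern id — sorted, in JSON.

Build automaton:
Trie nodes:
  n0 'ε': a→5 b→8 c→1
  n1 'c': a→15 b→2 c→12
  n2 'cb': b→3
  n3 'cbb': b→4
  n4 'cbbb': ·  [P0 ends]
  n5 'a': b→17 c→6
  n6 'ac': b→7  [P6 ends]
  n7 'acb': ·  [P1 ends]
  n8 'b': a→9
  n9 'ba': a→10
  n10 'baa': c→11
  n11 'baac': ·  [P2 ends]
  n12 'cc': a→13
  n13 'cca': a→14
  n14 'ccaa': ·  [P3 ends]
  n15 'ca': b→16
  n16 'cab': ·  [P4 ends]
  n17 'ab': ·  [P5 ends]

Failure links (BFS by depth):
  fail(1) 'c': from fail(0)=0 chase 'c': 0 ⇒ 0;  out=∅∪out(0)=∅
  fail(5) 'a': from fail(0)=0 chase 'a': 0 ⇒ 0;  out=∅∪out(0)=∅
  fail(8) 'b': from fail(0)=0 chase 'b': 0 ⇒ 0;  out=∅∪out(0)=∅
  fail(2) 'cb': from fail(1)=0 chase 'b': 0 ⇒ 8;  out=∅∪out(8)=∅
  fail(6) 'ac': from fail(5)=0 chase 'c': 0 ⇒ 1;  out={6}∪out(1)={6}
  fail(9) 'ba': from fail(8)=0 chase 'a': 0 ⇒ 5;  out=∅∪out(5)=∅
  fail(12) 'cc': from fail(1)=0 chase 'c': 0 ⇒ 1;  out=∅∪out(1)=∅
  fail(15) 'ca': from fail(1)=0 chase 'a': 0 ⇒ 5;  out=∅∪out(5)=∅
  fail(17) 'ab': from fail(5)=0 chase 'b': 0 ⇒ 8;  out={5}∪out(8)={5}
  fail(3) 'cbb': from fail(2)=8 chase 'b': 8→0 ⇒ 8;  out=∅∪out(8)=∅
  fail(7) 'acb': from fail(6)=1 chase 'b': 1 ⇒ 2;  out={1}∪out(2)={1}
  fail(10) 'baa': from fail(9)=5 chase 'a': 5→0 ⇒ 5;  out=∅∪out(5)=∅
  fail(13) 'cca': from fail(12)=1 chase 'a': 1 ⇒ 15;  out=∅∪out(15)=∅
  fail(16) 'cab': from fail(15)=5 chase 'b': 5 ⇒ 17;  out={4}∪out(17)={4,5}
  fail(4) 'cbbb': from fail(3)=8 chase 'b': 8→0 ⇒ 8;  out={0}∪out(8)={0}
  fail(11) 'baac': from fail(10)=5 chase 'c': 5 ⇒ 6;  out={2}∪out(6)={2,6}
  fail(14) 'ccaa': from fail(13)=15 chase 'a': 15→5→0 ⇒ 5;  out={3}∪out(5)={3}

Scan:
[0] read 'c'  n0⇒n1
[1] read 'c'  n1⇒n12
[2] read 'a'  n12⇒n13
[3] read 'b'  n13⇒n16 ·f  ** P4@[1:3],P5@[2:3]
[4] read 'c'  n16⇒n1 ·f
[5] read 'b'  n1⇒n2
[6] read 'a'  n2⇒n9 ·f
[7] read 'c'  n9⇒n6 ·f  ** P6@[6:7]
[8] read 'b'  n6⇒n7  ** P1@[6:8]
[9] read 'a'  n7⇒n9 ·f
[10] read 'c'  n9⇒n6 ·f  ** P6@[9:10]
[11] read 'c'  n6⇒n12 ·f
[12] read 'c'  n12⇒n12 ·f
[13] read 'a'  n12⇒n13
[14] read 'a'  n13⇒n14  ** P3@[11:14]
[15] read 'c'  n14⇒n6 ·f  ** P6@[14:15]
[16] read 'c'  n6⇒n12 ·f
[17] read 'a'  n12⇒n13
[18] read 'a'  n13⇒n14  ** P3@[15:18]
[19] read 'a'  n14⇒n5 ·f
[20] read 'a'  n5⇒n5 ·f
[21] read 'b'  n5⇒n17  ** P5@[20:21]
[22] read 'a'  n17⇒n9 ·f
[23] read 'b'  n9⇒n17 ·f  ** P5@[22:23]
[24] read 'a'  n17⇒n9 ·f
[25] read 'a'  n9⇒n10
[26] read 'c'  n10⇒n11  ** P2@[23:26],P6@[25:26]
[27] read 'c'  n11⇒n12 ·f
[28] read 'a'  n12⇒n13

Matches: [[3,4],[3,5],[7,6],[8,1],[10,6],[14,3],[15,6],[18,3],[21,5],[23,5],[26,2],[26,6]]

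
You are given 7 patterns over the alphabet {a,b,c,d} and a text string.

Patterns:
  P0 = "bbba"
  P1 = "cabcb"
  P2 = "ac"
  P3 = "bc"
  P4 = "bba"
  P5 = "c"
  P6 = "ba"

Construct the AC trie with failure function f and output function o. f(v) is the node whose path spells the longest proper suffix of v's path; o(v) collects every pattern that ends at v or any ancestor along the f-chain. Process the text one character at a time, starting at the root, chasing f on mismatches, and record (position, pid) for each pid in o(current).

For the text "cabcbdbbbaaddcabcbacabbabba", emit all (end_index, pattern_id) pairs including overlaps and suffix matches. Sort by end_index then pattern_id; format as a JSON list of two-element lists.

Build automaton:
Trie (insert patterns):
  0='ε' goto a→10 b→1 c→5
  1='b' goto a→14 b→2 c→12
  2='bb' goto a→13 b→3
  3='bbb' goto a→4
  4='bbba' goto ·  [P0 ends]
  5='c' goto a→6  [P5 ends]
  6='ca' goto b→7
  7='cab' goto c→8
  8='cabc' goto b→9
  9='cabcb' goto ·  [P1 ends]
  10='a' goto c→11
  11='ac' goto ·  [P2 ends]
  12='bc' goto ·  [P3 ends]
  13='bba' goto ·  [P4 ends]
  14='ba' goto ·  [P6 ends]

BFS fail/out derivation:
  fail(1) 'b': from fail(0)=0 chase 'b': 0 ⇒ 0;  out=∅∪out(0)=∅
  fail(5) 'c': from fail(0)=0 chase 'c': 0 ⇒ 0;  out={5}∪out(0)={5}
  fail(10) 'a': from fail(0)=0 chase 'a': 0 ⇒ 0;  out=∅∪out(0)=∅
  fail(2) 'bb': from fail(1)=0 chase 'b': 0 ⇒ 1;  out=∅∪out(1)=∅
  fail(6) 'ca': from fail(5)=0 chase 'a': 0 ⇒ 10;  out=∅∪out(10)=∅
  fail(11) 'ac': from fail(10)=0 chase 'c': 0 ⇒ 5;  out={2}∪out(5)={2,5}
  fail(12) 'bc': from fail(1)=0 chase 'c': 0 ⇒ 5;  out={3}∪out(5)={3,5}
  fail(14) 'ba': from fail(1)=0 chase 'a': 0 ⇒ 10;  out={6}∪out(10)={6}
  fail(3) 'bbb': from fail(2)=1 chase 'b': 1 ⇒ 2;  out=∅∪out(2)=∅
  fail(7) 'cab': from fail(6)=10 chase 'b': 10→0 ⇒ 1;  out=∅∪out(1)=∅
  fail(13) 'bba': from fail(2)=1 chase 'a': 1 ⇒ 14;  out={4}∪out(14)={4,6}
  fail(4) 'bbba': from fail(3)=2 chase 'a': 2 ⇒ 13;  out={0}∪out(13)={0,4,6}
  fail(8) 'cabc': from fail(7)=1 chase 'c': 1 ⇒ 12;  out=∅∪out(12)={3,5}
  fail(9) 'cabcb': from fail(8)=12 chase 'b': 12→5→0 ⇒ 1;  out={1}∪out(1)={1}

Run:
[0] read 'c'  n0⇒n5  emit P5@[0:0]
[1] read 'a'  n5⇒n6
[2] read 'b'  n6⇒n7
[3] read 'c'  n7⇒n8  emit P3@[2:3],P5@[3:3]
[4] read 'b'  n8⇒n9  emit P1@[0:4]
[5] read 'd'  n9⇒n0 (fail-walked)
[6] read 'b'  n0⇒n1
[7] read 'b'  n1⇒n2
[8] read 'b'  n2⇒n3
[9] read 'a'  n3⇒n4  emit P0@[6:9],P4@[7:9],P6@[8:9]
[10] read 'a'  n4⇒n10 (fail-walked)
[11] read 'd'  n10⇒n0 (fail-walked)
[12] read 'd'  n0⇒n0
[13] read 'c'  n0⇒n5  emit P5@[13:13]
[14] read 'a'  n5⇒n6
[15] read 'b'  n6⇒n7
[16] read 'c'  n7⇒n8  emit P3@[15:16],P5@[16:16]
[17] read 'b'  n8⇒n9  emit P1@[13:17]
[18] read 'a'  n9⇒n14 (fail-walked)  emit P6@[17:18]
[19] read 'c'  n14⇒n11 (fail-walked)  emit P2@[18:19],P5@[19:19]
[20] read 'a'  n11⇒n6 (fail-walked)
[21] read 'b'  n6⇒n7
[22] read 'b'  n7⇒n2 (fail-walked)
[23] read 'a'  n2⇒n13  emit P4@[21:23],P6@[22:23]
[24] read 'b'  n13⇒n1 (fail-walked)
[25] read 'b'  n1⇒n2
[26] read 'a'  n2⇒n13  emit P4@[24:26],P6@[25:26]

All matches (sorted): [[0,5],[3,3],[3,5],[4,1],[9,0],[9,4],[9,6],[13,5],[16,3],[16,5],[17,1],[18,6],[19,2],[19,5],[23,4],[23,6],[26,4],[26,6]]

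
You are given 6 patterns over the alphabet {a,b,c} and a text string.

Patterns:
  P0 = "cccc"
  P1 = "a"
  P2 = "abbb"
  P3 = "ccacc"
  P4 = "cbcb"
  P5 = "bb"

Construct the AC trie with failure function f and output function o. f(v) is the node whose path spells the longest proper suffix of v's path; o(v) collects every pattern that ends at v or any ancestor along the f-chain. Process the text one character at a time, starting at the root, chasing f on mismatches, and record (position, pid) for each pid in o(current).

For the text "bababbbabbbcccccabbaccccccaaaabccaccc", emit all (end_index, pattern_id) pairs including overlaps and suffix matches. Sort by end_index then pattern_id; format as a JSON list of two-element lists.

Build:
Trie nodes:
  n0 'ε': a→5 b→15 c→1
  n1 'c': b→12 c→2
  n2 'cc': a→9 c→3
  n3 'ccc': c→4
  n4 'cccc': ·  ←P0
  n5 'a': b→6  ←P1
  n6 'ab': b→7
  n7 'abb': b→8
  n8 'abbb': ·  ←P2
  n9 'cca': c→10
  n10 'ccac': c→11
  n11 'ccacc': ·  ←P3
  n12 'cb': c→13
  n13 'cbc': b→14
  n14 'cbcb': ·  ←P4
  n15 'b': b→16
  n16 'bb': ·  ←P5

Failure links (BFS by depth):
  n1('c'): parent n0 fail=0; on 'c' 0 → fail=0;  out ∅∪∅=∅
  n5('a'): parent n0 fail=0; on 'a' 0 → fail=0;  out {1}∪∅={1}
  n15('b'): parent n0 fail=0; on 'b' 0 → fail=0;  out ∅∪∅=∅
  n2('cc'): parent n1 fail=0; on 'c' 0 → fail=1;  out ∅∪∅=∅
  n6('ab'): parent n5 fail=0; on 'b' 0 → fail=15;  out ∅∪∅=∅
  n12('cb'): parent n1 fail=0; on 'b' 0 → fail=15;  out ∅∪∅=∅
  n16('bb'): parent n15 fail=0; on 'b' 0 → fail=15;  out {5}∪∅={5}
  n3('ccc'): parent n2 fail=1; on 'c' 1 → fail=2;  out ∅∪∅=∅
  n7('abb'): parent n6 fail=15; on 'b' 15 → fail=16;  out ∅∪{5}={5}
  n9('cca'): parent n2 fail=1; on 'a' 1→0 → fail=5;  out ∅∪{1}={1}
  n13('cbc'): parent n12 fail=15; on 'c' 15→0 → fail=1;  out ∅∪∅=∅
  n4('cccc'): parent n3 fail=2; on 'c' 2 → fail=3;  out {0}∪∅={0}
  n8('abbb'): parent n7 fail=16; on 'b' 16→15 → fail=16;  out {2}∪{5}={2,5}
  n10('ccac'): parent n9 fail=5; on 'c' 5→0 → fail=1;  out ∅∪∅=∅
  n14('cbcb'): parent n13 fail=1; on 'b' 1 → fail=12;  out {4}∪∅={4}
  n11('ccacc'): parent n10 fail=1; on 'c' 1 → fail=2;  out {3}∪∅={3}

Run:
pos 0 'b': at 15
pos 1 'a': at 5 (fail-walked)  → match P1@[1:1]
pos 2 'b': at 6
pos 3 'a': at 5 (fail-walked)  → match P1@[3:3]
pos 4 'b': at 6
pos 5 'b': at 7  → match P5@[4:5]
pos 6 'b': at 8  → match P2@[3:6],P5@[5:6]
pos 7 'a': at 5 (fail-walked)  → match P1@[7:7]
pos 8 'b': at 6
pos 9 'b': at 7  → match P5@[8:9]
pos 10 'b': at 8  → match P2@[7:10],P5@[9:10]
pos 11 'c': at 1 (fail-walked)
pos 12 'c': at 2
pos 13 'c': at 3
pos 14 'c': at 4  → match P0@[11:14]
pos 15 'c': at 4 (fail-walked)  → match P0@[12:15]
pos 16 'a': at 9 (fail-walked)  → match P1@[16:16]
pos 17 'b': at 6 (fail-walked)
pos 18 'b': at 7  → match P5@[17:18]
pos 19 'a': at 5 (fail-walked)  → match P1@[19:19]
pos 20 'c': at 1 (fail-walked)
pos 21 'c': at 2
pos 22 'c': at 3
pos 23 'c': at 4  → match P0@[20:23]
pos 24 'c': at 4 (fail-walked)  → match P0@[21:24]
pos 25 'c': at 4 (fail-walked)  → match P0@[22:25]
pos 26 'a': at 9 (fail-walked)  → match P1@[26:26]
pos 27 'a': at 5 (fail-walked)  → match P1@[27:27]
pos 28 'a': at 5 (fail-walked)  → match P1@[28:28]
pos 29 'a': at 5 (fail-walked)  → match P1@[29:29]
pos 30 'b': at 6
pos 31 'c': at 1 (fail-walked)
pos 32 'c': at 2
pos 33 'a': at 9  → match P1@[33:33]
pos 34 'c': at 10
pos 35 'c': at 11  → match P3@[31:35]
pos 36 'c': at 3 (fail-walked)

Matches: [[1,1],[3,1],[5,5],[6,2],[6,5],[7,1],[9,5],[10,2],[10,5],[14,0],[15,0],[16,1],[18,5],[19,1],[23,0],[24,0],[25,0],[26,1],[27,1],[28,1],[29,1],[33,1],[35,3]]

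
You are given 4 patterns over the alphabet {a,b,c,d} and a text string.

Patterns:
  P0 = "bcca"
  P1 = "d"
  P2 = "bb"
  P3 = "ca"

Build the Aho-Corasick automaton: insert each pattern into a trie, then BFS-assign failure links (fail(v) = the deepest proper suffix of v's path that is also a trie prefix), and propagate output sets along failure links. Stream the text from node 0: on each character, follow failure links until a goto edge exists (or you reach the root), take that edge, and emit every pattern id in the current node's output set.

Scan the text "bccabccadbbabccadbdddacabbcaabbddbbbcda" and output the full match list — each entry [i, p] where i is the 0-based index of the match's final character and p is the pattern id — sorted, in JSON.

Build automaton:
Trie (insert patterns):
  0='ε' goto b→1 c→7 d→5
  1='b' goto b→6 c→2
  2='bc' goto c→3
  3='bcc' goto a→4
  4='bcca' goto ·  [P0 ends]
  5='d' goto ·  [P1 ends]
  6='bb' goto ·  [P2 ends]
  7='c' goto a→8
  8='ca' goto ·  [P3 ends]

BFS fail/out derivation:
  n1('b'): parent n0 fail=0; on 'b' 0 → fail=0;  out ∅∪∅=∅
  n5('d'): parent n0 fail=0; on 'd' 0 → fail=0;  out {1}∪∅={1}
  n7('c'): parent n0 fail=0; on 'c' 0 → fail=0;  out ∅∪∅=∅
  n2('bc'): parent n1 fail=0; on 'c' 0 → fail=7;  out ∅∪∅=∅
  n6('bb'): parent n1 fail=0; on 'b' 0 → fail=1;  out {2}∪∅={2}
  n8('ca'): parent n7 fail=0; on 'a' 0 → fail=0;  out {3}∪∅={3}
  n3('bcc'): parent n2 fail=7; on 'c' 7→0 → fail=7;  out ∅∪∅=∅
  n4('bcca'): parent n3 fail=7; on 'a' 7 → fail=8;  out {0}∪{3}={0,3}

Text stream:
[0] read 'b'  n0⇒n1
[1] read 'c'  n1⇒n2
[2] read 'c'  n2⇒n3
[3] read 'a'  n3⇒n4  emit P0@[0:3],P3@[2:3]
[4] read 'b'  n4⇒n1 ·f
[5] read 'c'  n1⇒n2
[6] read 'c'  n2⇒n3
[7] read 'a'  n3⇒n4  emit P0@[4:7],P3@[6:7]
[8] read 'd'  n4⇒n5 ·f  emit P1@[8:8]
[9] read 'b'  n5⇒n1 ·f
[10] read 'b'  n1⇒n6  emit P2@[9:10]
[11] read 'a'  n6⇒n0 ·f
[12] read 'b'  n0⇒n1
[13] read 'c'  n1⇒n2
[14] read 'c'  n2⇒n3
[15] read 'a'  n3⇒n4  emit P0@[12:15],P3@[14:15]
[16] read 'd'  n4⇒n5 ·f  emit P1@[16:16]
[17] read 'b'  n5⇒n1 ·f
[18] read 'd'  n1⇒n5 ·f  emit P1@[18:18]
[19] read 'd'  n5⇒n5 ·f  emit P1@[19:19]
[20] read 'd'  n5⇒n5 ·f  emit P1@[20:20]
[21] read 'a'  n5⇒n0 ·f
[22] read 'c'  n0⇒n7
[23] read 'a'  n7⇒n8  emit P3@[22:23]
[24] read 'b'  n8⇒n1 ·f
[25] read 'b'  n1⇒n6  emit P2@[24:25]
[26] read 'c'  n6⇒n2 ·f
[27] read 'a'  n2⇒n8 ·f  emit P3@[26:27]
[28] read 'a'  n8⇒n0 ·f
[29] read 'b'  n0⇒n1
[30] read 'b'  n1⇒n6  emit P2@[29:30]
[31] read 'd'  n6⇒n5 ·f  emit P1@[31:31]
[32] read 'd'  n5⇒n5 ·f  emit P1@[32:32]
[33] read 'b'  n5⇒n1 ·f
[34] read 'b'  n1⇒n6  emit P2@[33:34]
[35] read 'b'  n6⇒n6 ·f  emit P2@[34:35]
[36] read 'c'  n6⇒n2 ·f
[37] read 'd'  n2⇒n5 ·f  emit P1@[37:37]
[38] read 'a'  n5⇒n0 ·f

Result: [[3,0],[3,3],[7,0],[7,3],[8,1],[10,2],[15,0],[15,3],[16,1],[18,1],[19,1],[20,1],[23,3],[25,2],[27,3],[30,2],[31,1],[32,1],[34,2],[35,2],[37,1]]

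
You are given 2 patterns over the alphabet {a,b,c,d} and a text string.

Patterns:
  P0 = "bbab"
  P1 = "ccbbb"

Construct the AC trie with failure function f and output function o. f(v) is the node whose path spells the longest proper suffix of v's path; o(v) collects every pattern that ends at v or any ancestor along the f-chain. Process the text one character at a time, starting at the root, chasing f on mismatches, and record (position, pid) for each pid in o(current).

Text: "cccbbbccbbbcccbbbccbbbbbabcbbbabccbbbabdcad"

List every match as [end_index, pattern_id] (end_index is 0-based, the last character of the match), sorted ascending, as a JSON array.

Build automaton:
Trie (insert patterns):
  0='ε' goto b→1 c→5
  1='b' goto b→2
  2='bb' goto a→3
  3='bba' goto b→4
  4='bbab' goto ·  [P0 ends]
  5='c' goto c→6
  6='cc' goto b→7
  7='ccb' goto b→8
  8='ccbb' goto b→9
  9='ccbbb' goto ·  [P1 ends]

BFS fail/out derivation:
  n1('b'): parent n0 fail=0; on 'b' 0 → fail=0;  out ∅∪∅=∅
  n5('c'): parent n0 fail=0; on 'c' 0 → fail=0;  out ∅∪∅=∅
  n2('bb'): parent n1 fail=0; on 'b' 0 → fail=1;  out ∅∪∅=∅
  n6('cc'): parent n5 fail=0; on 'c' 0 → fail=5;  out ∅∪∅=∅
  n3('bba'): parent n2 fail=1; on 'a' 1→0 → fail=0;  out ∅∪∅=∅
  n7('ccb'): parent n6 fail=5; on 'b' 5→0 → fail=1;  out ∅∪∅=∅
  n4('bbab'): parent n3 fail=0; on 'b' 0 → fail=1;  out {0}∪∅={0}
  n8('ccbb'): parent n7 fail=1; on 'b' 1 → fail=2;  out ∅∪∅=∅
  n9('ccbbb'): parent n8 fail=2; on 'b' 2→1 → fail=2;  out {1}∪∅={1}

Text stream:
i=0 'c': node 0→5
i=1 'c': node 5→6
i=2 'c': node 6→6 (fail-walked)
i=3 'b': node 6→7
i=4 'b': node 7→8
i=5 'b': node 8→9  → match P1@[1:5]
i=6 'c': node 9→5 (fail-walked)
i=7 'c': node 5→6
i=8 'b': node 6→7
i=9 'b': node 7→8
i=10 'b': node 8→9  → match P1@[6:10]
i=11 'c': node 9→5 (fail-walked)
i=12 'c': node 5→6
i=13 'c': node 6→6 (fail-walked)
i=14 'b': node 6→7
i=15 'b': node 7→8
i=16 'b': node 8→9  → match P1@[12:16]
i=17 'c': node 9→5 (fail-walked)
i=18 'c': node 5→6
i=19 'b': node 6→7
i=20 'b': node 7→8
i=21 'b': node 8→9  → match P1@[17:21]
i=22 'b': node 9→2 (fail-walked)
i=23 'b': node 2→2 (fail-walked)
i=24 'a': node 2→3
i=25 'b': node 3→4  → match P0@[22:25]
i=26 'c': node 4→5 (fail-walked)
i=27 'b': node 5→1 (fail-walked)
i=28 'b': node 1→2
i=29 'b': node 2→2 (fail-walked)
i=30 'a': node 2→3
i=31 'b': node 3→4  → match P0@[28:31]
i=32 'c': node 4→5 (fail-walked)
i=33 'c': node 5→6
i=34 'b': node 6→7
i=35 'b': node 7→8
i=36 'b': node 8→9  → match P1@[32:36]
i=37 'a': node 9→3 (fail-walked)
i=38 'b': node 3→4  → match P0@[35:38]
i=39 'd': node 4→0 (fail-walked)
i=40 'c': node 0→5
i=41 'a': node 5→0 (fail-walked)
i=42 'd': node 0→0

Result: [[5,1],[10,1],[16,1],[21,1],[25,0],[31,0],[36,1],[38,0]]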